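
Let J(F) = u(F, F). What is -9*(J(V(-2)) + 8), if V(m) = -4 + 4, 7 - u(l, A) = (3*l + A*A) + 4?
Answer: -99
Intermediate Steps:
u(l, A) = 3 - A**2 - 3*l (u(l, A) = 7 - ((3*l + A*A) + 4) = 7 - ((3*l + A**2) + 4) = 7 - ((A**2 + 3*l) + 4) = 7 - (4 + A**2 + 3*l) = 7 + (-4 - A**2 - 3*l) = 3 - A**2 - 3*l)
V(m) = 0
J(F) = 3 - F**2 - 3*F
-9*(J(V(-2)) + 8) = -9*((3 - 1*0**2 - 3*0) + 8) = -9*((3 - 1*0 + 0) + 8) = -9*((3 + 0 + 0) + 8) = -9*(3 + 8) = -9*11 = -99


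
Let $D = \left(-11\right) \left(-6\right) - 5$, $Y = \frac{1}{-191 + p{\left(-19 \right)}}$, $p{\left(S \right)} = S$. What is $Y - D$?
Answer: $- \frac{12811}{210} \approx -61.005$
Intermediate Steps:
$Y = - \frac{1}{210}$ ($Y = \frac{1}{-191 - 19} = \frac{1}{-210} = - \frac{1}{210} \approx -0.0047619$)
$D = 61$ ($D = 66 - 5 = 61$)
$Y - D = - \frac{1}{210} - 61 = - \frac{12811}{210}$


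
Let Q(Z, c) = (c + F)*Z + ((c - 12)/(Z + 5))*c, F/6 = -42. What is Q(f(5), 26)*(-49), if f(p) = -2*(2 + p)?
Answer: -1377488/9 ≈ -1.5305e+5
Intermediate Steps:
F = -252 (F = 6*(-42) = -252)
f(p) = -4 - 2*p
Q(Z, c) = Z*(-252 + c) + c*(-12 + c)/(5 + Z) (Q(Z, c) = (c - 252)*Z + ((c - 12)/(Z + 5))*c = (-252 + c)*Z + ((-12 + c)/(5 + Z))*c = Z*(-252 + c) + ((-12 + c)/(5 + Z))*c = Z*(-252 + c) + c*(-12 + c)/(5 + Z))
Q(f(5), 26)*(-49) = ((26² - 1260*(-4 - 2*5) - 252*(-4 - 2*5)² - 12*26 + 26*(-4 - 2*5)² + 5*(-4 - 2*5)*26)/(5 + (-4 - 2*5)))*(-49) = ((676 - 1260*(-4 - 10) - 252*(-4 - 10)² - 312 + 26*(-4 - 10)² + 5*(-4 - 10)*26)/(5 + (-4 - 10)))*(-49) = ((676 - 1260*(-14) - 252*(-14)² - 312 + 26*(-14)² + 5*(-14)*26)/(5 - 14))*(-49) = ((676 + 17640 - 252*196 - 312 + 26*196 - 1820)/(-9))*(-49) = -(676 + 17640 - 49392 - 312 + 5096 - 1820)/9*(-49) = -⅑*(-28112)*(-49) = (28112/9)*(-49) = -1377488/9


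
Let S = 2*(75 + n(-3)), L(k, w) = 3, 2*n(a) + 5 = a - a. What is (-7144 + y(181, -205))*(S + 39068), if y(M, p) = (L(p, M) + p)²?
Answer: 1319909580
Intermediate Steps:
n(a) = -5/2 (n(a) = -5/2 + (a - a)/2 = -5/2 + (½)*0 = -5/2 + 0 = -5/2)
y(M, p) = (3 + p)²
S = 145 (S = 2*(75 - 5/2) = 2*(145/2) = 145)
(-7144 + y(181, -205))*(S + 39068) = (-7144 + (3 - 205)²)*(145 + 39068) = (-7144 + (-202)²)*39213 = (-7144 + 40804)*39213 = 33660*39213 = 1319909580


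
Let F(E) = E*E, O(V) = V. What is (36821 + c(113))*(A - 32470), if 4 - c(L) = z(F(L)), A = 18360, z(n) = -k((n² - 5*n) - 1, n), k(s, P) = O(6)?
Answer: -519685410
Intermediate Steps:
F(E) = E²
k(s, P) = 6
z(n) = -6 (z(n) = -1*6 = -6)
c(L) = 10 (c(L) = 4 - 1*(-6) = 4 + 6 = 10)
(36821 + c(113))*(A - 32470) = (36821 + 10)*(18360 - 32470) = 36831*(-14110) = -519685410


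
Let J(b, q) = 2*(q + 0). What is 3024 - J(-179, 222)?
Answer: 2580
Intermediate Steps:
J(b, q) = 2*q
3024 - J(-179, 222) = 3024 - 2*222 = 3024 - 1*444 = 3024 - 444 = 2580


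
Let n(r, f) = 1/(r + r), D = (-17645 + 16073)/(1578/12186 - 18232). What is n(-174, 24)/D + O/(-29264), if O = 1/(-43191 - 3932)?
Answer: -1595724020627711/47880463964516856 ≈ -0.033327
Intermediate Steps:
O = -1/47123 (O = 1/(-47123) = -1/47123 ≈ -2.1221e-5)
D = 3192732/37028929 (D = -1572/(1578*(1/12186) - 18232) = -1572/(263/2031 - 18232) = -1572/(-37028929/2031) = -1572*(-2031/37028929) = 3192732/37028929 ≈ 0.086223)
n(r, f) = 1/(2*r)
n(-174, 24)/D + O/(-29264) = ((1/2)/(-174))/(3192732/37028929) - 1/47123/(-29264) = ((1/2)*(-1/174))*(37028929/3192732) - 1/47123*(-1/29264) = -1/348*37028929/3192732 + 1/1379007472 = -37028929/1111070736 + 1/1379007472 = -1595724020627711/47880463964516856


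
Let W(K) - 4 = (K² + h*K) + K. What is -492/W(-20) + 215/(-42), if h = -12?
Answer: -6451/1092 ≈ -5.9075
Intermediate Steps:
W(K) = 4 + K² - 11*K (W(K) = 4 + ((K² - 12*K) + K) = 4 + (K² - 11*K) = 4 + K² - 11*K)
-492/W(-20) + 215/(-42) = -492/(4 + (-20)² - 11*(-20)) + 215/(-42) = -492/(4 + 400 + 220) + 215*(-1/42) = -492/624 - 215/42 = -492*1/624 - 215/42 = -41/52 - 215/42 = -6451/1092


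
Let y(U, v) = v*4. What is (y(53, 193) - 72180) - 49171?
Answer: -120579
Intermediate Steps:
y(U, v) = 4*v
(y(53, 193) - 72180) - 49171 = (4*193 - 72180) - 49171 = (772 - 72180) - 49171 = -71408 - 49171 = -120579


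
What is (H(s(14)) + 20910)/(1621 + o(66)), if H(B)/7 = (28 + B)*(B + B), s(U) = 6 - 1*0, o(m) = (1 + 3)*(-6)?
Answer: 23766/1597 ≈ 14.882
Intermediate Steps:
o(m) = -24 (o(m) = 4*(-6) = -24)
s(U) = 6 (s(U) = 6 + 0 = 6)
H(B) = 14*B*(28 + B) (H(B) = 7*((28 + B)*(B + B)) = 7*((28 + B)*(2*B)) = 7*(2*B*(28 + B)) = 14*B*(28 + B))
(H(s(14)) + 20910)/(1621 + o(66)) = (14*6*(28 + 6) + 20910)/(1621 - 24) = (14*6*34 + 20910)/1597 = (2856 + 20910)*(1/1597) = 23766*(1/1597) = 23766/1597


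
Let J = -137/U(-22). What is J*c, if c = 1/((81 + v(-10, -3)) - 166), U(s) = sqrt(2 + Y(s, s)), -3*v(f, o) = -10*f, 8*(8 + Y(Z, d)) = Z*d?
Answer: 411*sqrt(218)/38695 ≈ 0.15683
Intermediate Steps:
Y(Z, d) = -8 + Z*d/8 (Y(Z, d) = -8 + (Z*d)/8 = -8 + Z*d/8)
v(f, o) = 10*f/3 (v(f, o) = -(-10)*f/3 = 10*f/3)
U(s) = sqrt(-6 + s**2/8) (U(s) = sqrt(2 + (-8 + s*s/8)) = sqrt(2 + (-8 + s**2/8)) = sqrt(-6 + s**2/8))
c = -3/355 (c = 1/((81 + (10/3)*(-10)) - 166) = 1/((81 - 100/3) - 166) = 1/(143/3 - 166) = 1/(-355/3) = -3/355 ≈ -0.0084507)
J = -137*sqrt(218)/109 (J = -137*4/sqrt(-96 + 2*(-22)**2) = -137*4/sqrt(-96 + 2*484) = -137*4/sqrt(-96 + 968) = -137*sqrt(218)/109 ≈ -18.558)
J*c = -137*sqrt(218)/109*(-3/355) = 411*sqrt(218)/38695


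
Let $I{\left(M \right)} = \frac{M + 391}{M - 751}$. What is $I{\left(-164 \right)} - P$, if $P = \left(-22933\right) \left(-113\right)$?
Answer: $- \frac{2371157762}{915} \approx -2.5914 \cdot 10^{6}$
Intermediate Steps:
$I{\left(M \right)} = \frac{391 + M}{-751 + M}$
$P = 2591429$
$I{\left(-164 \right)} - P = \frac{391 - 164}{-751 - 164} - 2591429 = \frac{1}{-915} \cdot 227 - 2591429 = \left(- \frac{1}{915}\right) 227 - 2591429 = - \frac{227}{915} - 2591429 = - \frac{2371157762}{915}$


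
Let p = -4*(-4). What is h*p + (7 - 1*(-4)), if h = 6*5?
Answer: 491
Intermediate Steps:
p = 16
h = 30
h*p + (7 - 1*(-4)) = 30*16 + (7 - 1*(-4)) = 480 + (7 + 4) = 480 + 11 = 491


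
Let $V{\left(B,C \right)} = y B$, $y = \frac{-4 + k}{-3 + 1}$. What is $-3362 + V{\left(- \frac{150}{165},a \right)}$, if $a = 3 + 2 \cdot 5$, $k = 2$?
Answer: $- \frac{36992}{11} \approx -3362.9$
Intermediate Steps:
$a = 13$ ($a = 3 + 10 = 13$)
$y = 1$ ($y = \frac{-4 + 2}{-3 + 1} = - \frac{2}{-2} = \left(-2\right) \left(- \frac{1}{2}\right) = 1$)
$V{\left(B,C \right)} = B$ ($V{\left(B,C \right)} = 1 B = B$)
$-3362 + V{\left(- \frac{150}{165},a \right)} = -3362 - \frac{150}{165} = -3362 - \frac{10}{11} = - \frac{36992}{11}$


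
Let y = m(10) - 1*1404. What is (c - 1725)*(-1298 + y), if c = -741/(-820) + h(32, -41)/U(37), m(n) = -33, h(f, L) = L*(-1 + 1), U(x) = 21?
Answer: 773326173/164 ≈ 4.7154e+6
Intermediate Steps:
h(f, L) = 0 (h(f, L) = L*0 = 0)
y = -1437 (y = -33 - 1*1404 = -33 - 1404 = -1437)
c = 741/820 (c = -741/(-820) + 0/21 = -741*(-1/820) + 0*(1/21) = 741/820 + 0 = 741/820 ≈ 0.90366)
(c - 1725)*(-1298 + y) = (741/820 - 1725)*(-1298 - 1437) = -1413759/820*(-2735) = 773326173/164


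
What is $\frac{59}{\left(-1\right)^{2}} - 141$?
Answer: $-82$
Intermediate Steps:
$\frac{59}{\left(-1\right)^{2}} - 141 = \frac{59}{1} - 141 = 59 \cdot 1 - 141 = 59 - 141 = -82$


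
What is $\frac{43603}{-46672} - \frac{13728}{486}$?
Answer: $- \frac{110317379}{3780432} \approx -29.181$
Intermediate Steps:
$\frac{43603}{-46672} - \frac{13728}{486} = 43603 \left(- \frac{1}{46672}\right) - \frac{2288}{81} = - \frac{43603}{46672} - \frac{2288}{81} = - \frac{110317379}{3780432}$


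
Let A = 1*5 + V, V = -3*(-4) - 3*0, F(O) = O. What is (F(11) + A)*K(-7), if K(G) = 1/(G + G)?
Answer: -2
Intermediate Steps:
V = 12 (V = 12 + 0 = 12)
K(G) = 1/(2*G)
A = 17 (A = 1*5 + 12 = 5 + 12 = 17)
(F(11) + A)*K(-7) = (11 + 17)*((1/2)/(-7)) = 28*((1/2)*(-1/7)) = 28*(-1/14) = -2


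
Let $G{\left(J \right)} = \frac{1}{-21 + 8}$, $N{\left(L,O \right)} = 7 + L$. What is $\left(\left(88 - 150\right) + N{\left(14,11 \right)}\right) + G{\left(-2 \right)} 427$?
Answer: $- \frac{960}{13} \approx -73.846$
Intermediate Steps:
$G{\left(J \right)} = - \frac{1}{13}$ ($G{\left(J \right)} = \frac{1}{-13} = - \frac{1}{13}$)
$\left(\left(88 - 150\right) + N{\left(14,11 \right)}\right) + G{\left(-2 \right)} 427 = \left(\left(88 - 150\right) + \left(7 + 14\right)\right) - \frac{427}{13} = \left(-62 + 21\right) - \frac{427}{13} = -41 - \frac{427}{13} = - \frac{960}{13}$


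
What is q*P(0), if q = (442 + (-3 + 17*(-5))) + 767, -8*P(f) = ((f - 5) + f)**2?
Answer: -28025/8 ≈ -3503.1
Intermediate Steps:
P(f) = -(-5 + 2*f)**2/8 (P(f) = -((f - 5) + f)**2/8 = -((-5 + f) + f)**2/8 = -(-5 + 2*f)**2/8)
q = 1121 (q = (442 + (-3 - 85)) + 767 = (442 - 88) + 767 = 354 + 767 = 1121)
q*P(0) = 1121*(-(-5 + 2*0)**2/8) = 1121*(-(-5 + 0)**2/8) = 1121*(-1/8*(-5)**2) = 1121*(-1/8*25) = 1121*(-25/8) = -28025/8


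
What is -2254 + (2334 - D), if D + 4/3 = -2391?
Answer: 7417/3 ≈ 2472.3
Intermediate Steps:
D = -7177/3 (D = -4/3 - 2391 = -7177/3 ≈ -2392.3)
-2254 + (2334 - D) = -2254 + (2334 - 1*(-7177/3)) = -2254 + (2334 + 7177/3) = -2254 + 14179/3 = 7417/3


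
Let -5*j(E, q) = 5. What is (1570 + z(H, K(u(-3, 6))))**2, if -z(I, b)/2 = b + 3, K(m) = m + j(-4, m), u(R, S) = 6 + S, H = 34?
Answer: 2377764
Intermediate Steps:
j(E, q) = -1 (j(E, q) = -1/5*5 = -1)
K(m) = -1 + m (K(m) = m - 1 = -1 + m)
z(I, b) = -6 - 2*b (z(I, b) = -2*(b + 3) = -2*(3 + b) = -6 - 2*b)
(1570 + z(H, K(u(-3, 6))))**2 = (1570 + (-6 - 2*(-1 + (6 + 6))))**2 = (1570 + (-6 - 2*(-1 + 12)))**2 = (1570 + (-6 - 2*11))**2 = (1570 + (-6 - 22))**2 = (1570 - 28)**2 = 1542**2 = 2377764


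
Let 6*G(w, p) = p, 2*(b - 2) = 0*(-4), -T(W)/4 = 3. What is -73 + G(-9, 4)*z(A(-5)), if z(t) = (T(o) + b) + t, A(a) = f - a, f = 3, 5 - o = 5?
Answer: -223/3 ≈ -74.333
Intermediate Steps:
o = 0 (o = 5 - 1*5 = 5 - 5 = 0)
T(W) = -12 (T(W) = -4*3 = -12)
b = 2 (b = 2 + (0*(-4))/2 = 2 + (1/2)*0 = 2 + 0 = 2)
G(w, p) = p/6
A(a) = 3 - a
z(t) = -10 + t (z(t) = (-12 + 2) + t = -10 + t)
-73 + G(-9, 4)*z(A(-5)) = -73 + ((1/6)*4)*(-10 + (3 - 1*(-5))) = -73 + 2*(-10 + (3 + 5))/3 = -73 + 2*(-10 + 8)/3 = -73 + (2/3)*(-2) = -73 - 4/3 = -223/3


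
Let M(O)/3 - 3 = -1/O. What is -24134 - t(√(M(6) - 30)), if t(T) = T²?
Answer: -48225/2 ≈ -24113.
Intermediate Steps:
M(O) = 9 - 3/O (M(O) = 9 + 3*(-1/O) = 9 - 3/O)
-24134 - t(√(M(6) - 30)) = -24134 - (√((9 - 3/6) - 30))² = -24134 - (√((9 - 3*⅙) - 30))² = -24134 - (√((9 - ½) - 30))² = -24134 - (√(17/2 - 30))² = -24134 - (√(-43/2))² = -24134 - (I*√86/2)² = -24134 - 1*(-43/2) = -24134 + 43/2 = -48225/2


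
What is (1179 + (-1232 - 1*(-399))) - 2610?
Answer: -2264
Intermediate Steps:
(1179 + (-1232 - 1*(-399))) - 2610 = (1179 + (-1232 + 399)) - 2610 = (1179 - 833) - 2610 = 346 - 2610 = -2264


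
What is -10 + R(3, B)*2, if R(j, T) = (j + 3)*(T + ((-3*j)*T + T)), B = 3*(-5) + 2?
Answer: 1082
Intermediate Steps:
B = -13 (B = -15 + 2 = -13)
R(j, T) = (3 + j)*(2*T - 3*T*j) (R(j, T) = (3 + j)*(T + (-3*T*j + T)) = (3 + j)*(T + (T - 3*T*j)) = (3 + j)*(2*T - 3*T*j))
-10 + R(3, B)*2 = -10 - 13*(6 - 7*3 - 3*3**2)*2 = -10 - 13*(6 - 21 - 3*9)*2 = -10 - 13*(6 - 21 - 27)*2 = -10 - 13*(-42)*2 = -10 + 546*2 = -10 + 1092 = 1082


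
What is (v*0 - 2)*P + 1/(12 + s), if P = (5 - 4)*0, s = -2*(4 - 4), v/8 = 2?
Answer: 1/12 ≈ 0.083333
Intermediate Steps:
v = 16 (v = 8*2 = 16)
s = 0 (s = -2*0 = 0)
P = 0 (P = 1*0 = 0)
(v*0 - 2)*P + 1/(12 + s) = (16*0 - 2)*0 + 1/(12 + 0) = (0 - 2)*0 + 1/12 = -2*0 + 1/12 = 0 + 1/12 = 1/12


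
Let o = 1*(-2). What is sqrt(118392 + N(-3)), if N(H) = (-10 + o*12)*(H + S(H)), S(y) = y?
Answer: 2*sqrt(29649) ≈ 344.38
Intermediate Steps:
o = -2
N(H) = -68*H (N(H) = (-10 - 2*12)*(H + H) = (-10 - 24)*(2*H) = -68*H)
sqrt(118392 + N(-3)) = sqrt(118392 - 68*(-3)) = sqrt(118392 + 204) = sqrt(118596) = 2*sqrt(29649)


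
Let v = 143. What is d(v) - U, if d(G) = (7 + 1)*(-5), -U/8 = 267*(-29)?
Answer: -61984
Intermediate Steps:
U = 61944 (U = -2136*(-29) = -8*(-7743) = 61944)
d(G) = -40 (d(G) = 8*(-5) = -40)
d(v) - U = -40 - 1*61944 = -40 - 61944 = -61984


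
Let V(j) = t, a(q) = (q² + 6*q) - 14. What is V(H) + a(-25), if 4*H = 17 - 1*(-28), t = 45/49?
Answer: 22634/49 ≈ 461.92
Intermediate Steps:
t = 45/49 (t = 45*(1/49) = 45/49 ≈ 0.91837)
a(q) = -14 + q² + 6*q
H = 45/4 (H = (17 - 1*(-28))/4 = (17 + 28)/4 = (¼)*45 = 45/4 ≈ 11.250)
V(j) = 45/49
V(H) + a(-25) = 45/49 + (-14 + (-25)² + 6*(-25)) = 45/49 + (-14 + 625 - 150) = 45/49 + 461 = 22634/49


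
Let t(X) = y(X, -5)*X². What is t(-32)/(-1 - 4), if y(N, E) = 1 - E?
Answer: -6144/5 ≈ -1228.8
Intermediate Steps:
t(X) = 6*X² (t(X) = (1 - 1*(-5))*X² = (1 + 5)*X² = 6*X²)
t(-32)/(-1 - 4) = (6*(-32)²)/(-1 - 4) = (6*1024)/(-5) = -⅕*6144 = -6144/5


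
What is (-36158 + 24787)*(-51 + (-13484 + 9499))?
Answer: 45893356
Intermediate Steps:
(-36158 + 24787)*(-51 + (-13484 + 9499)) = -11371*(-51 - 3985) = -11371*(-4036) = 45893356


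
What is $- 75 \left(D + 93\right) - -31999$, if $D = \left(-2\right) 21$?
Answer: $28174$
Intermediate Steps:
$D = -42$
$- 75 \left(D + 93\right) - -31999 = - 75 \left(-42 + 93\right) - -31999 = \left(-75\right) 51 + 31999 = -3825 + 31999 = 28174$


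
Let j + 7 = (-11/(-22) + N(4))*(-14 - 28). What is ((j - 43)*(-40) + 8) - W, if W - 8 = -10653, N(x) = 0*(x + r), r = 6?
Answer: 13493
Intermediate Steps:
N(x) = 0 (N(x) = 0*(x + 6) = 0*(6 + x) = 0)
W = -10645 (W = 8 - 10653 = -10645)
j = -28 (j = -7 + (-11/(-22) + 0)*(-14 - 28) = -7 + (-11*(-1/22) + 0)*(-42) = -7 + (½ + 0)*(-42) = -7 + (½)*(-42) = -7 - 21 = -28)
((j - 43)*(-40) + 8) - W = ((-28 - 43)*(-40) + 8) - 1*(-10645) = (-71*(-40) + 8) + 10645 = (2840 + 8) + 10645 = 2848 + 10645 = 13493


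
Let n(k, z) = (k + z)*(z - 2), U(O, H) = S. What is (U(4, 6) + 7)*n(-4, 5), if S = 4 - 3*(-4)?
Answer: 69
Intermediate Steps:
S = 16 (S = 4 + 12 = 16)
U(O, H) = 16
n(k, z) = (-2 + z)*(k + z) (n(k, z) = (k + z)*(-2 + z) = (-2 + z)*(k + z))
(U(4, 6) + 7)*n(-4, 5) = (16 + 7)*(5² - 2*(-4) - 2*5 - 4*5) = 23*(25 + 8 - 10 - 20) = 23*3 = 69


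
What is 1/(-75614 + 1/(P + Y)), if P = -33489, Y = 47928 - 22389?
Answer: -7950/601131301 ≈ -1.3225e-5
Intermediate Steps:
Y = 25539
1/(-75614 + 1/(P + Y)) = 1/(-75614 + 1/(-33489 + 25539)) = 1/(-75614 + 1/(-7950)) = 1/(-75614 - 1/7950) = 1/(-601131301/7950) = -7950/601131301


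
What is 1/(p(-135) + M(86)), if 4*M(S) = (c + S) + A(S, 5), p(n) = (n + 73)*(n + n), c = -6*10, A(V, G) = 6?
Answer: 1/16748 ≈ 5.9709e-5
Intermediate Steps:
c = -60
p(n) = 2*n*(73 + n) (p(n) = (73 + n)*(2*n) = 2*n*(73 + n))
M(S) = -27/2 + S/4 (M(S) = ((-60 + S) + 6)/4 = (-54 + S)/4 = -27/2 + S/4)
1/(p(-135) + M(86)) = 1/(2*(-135)*(73 - 135) + (-27/2 + (¼)*86)) = 1/(2*(-135)*(-62) + (-27/2 + 43/2)) = 1/(16740 + 8) = 1/16748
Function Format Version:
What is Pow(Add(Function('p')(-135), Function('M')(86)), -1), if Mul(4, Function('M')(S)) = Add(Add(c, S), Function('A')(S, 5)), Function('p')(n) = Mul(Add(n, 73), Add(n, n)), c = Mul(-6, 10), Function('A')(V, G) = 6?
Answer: Rational(1, 16748) ≈ 5.9709e-5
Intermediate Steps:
c = -60
Function('p')(n) = Mul(2, n, Add(73, n)) (Function('p')(n) = Mul(Add(73, n), Mul(2, n)) = Mul(2, n, Add(73, n)))
Function('M')(S) = Add(Rational(-27, 2), Mul(Rational(1, 4), S)) (Function('M')(S) = Mul(Rational(1, 4), Add(Add(-60, S), 6)) = Mul(Rational(1, 4), Add(-54, S)) = Add(Rational(-27, 2), Mul(Rational(1, 4), S)))
Pow(Add(Function('p')(-135), Function('M')(86)), -1) = Pow(Add(Mul(2, -135, Add(73, -135)), Add(Rational(-27, 2), Mul(Rational(1, 4), 86))), -1) = Pow(Add(Mul(2, -135, -62), Add(Rational(-27, 2), Rational(43, 2))), -1) = Pow(Add(16740, 8), -1) = Pow(16748, -1) = Rational(1, 16748)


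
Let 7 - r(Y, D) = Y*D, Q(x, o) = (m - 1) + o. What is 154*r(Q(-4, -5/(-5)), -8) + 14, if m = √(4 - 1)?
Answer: 1092 + 1232*√3 ≈ 3225.9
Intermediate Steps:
m = √3 ≈ 1.7320
Q(x, o) = -1 + o + √3 (Q(x, o) = (√3 - 1) + o = (-1 + √3) + o = -1 + o + √3)
r(Y, D) = 7 - D*Y (r(Y, D) = 7 - Y*D = 7 - D*Y)
154*r(Q(-4, -5/(-5)), -8) + 14 = 154*(7 - 1*(-8)*(-1 - 5/(-5) + √3)) + 14 = 154*(7 - 1*(-8)*(-1 - 5*(-⅕) + √3)) + 14 = 154*(7 - 1*(-8)*(-1 + 1 + √3)) + 14 = 154*(7 - 1*(-8)*√3) + 14 = 154*(7 + 8*√3) + 14 = (1078 + 1232*√3) + 14 = 1092 + 1232*√3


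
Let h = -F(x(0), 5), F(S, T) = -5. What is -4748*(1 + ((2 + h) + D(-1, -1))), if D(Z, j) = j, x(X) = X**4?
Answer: -33236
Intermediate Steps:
h = 5 (h = -1*(-5) = 5)
-4748*(1 + ((2 + h) + D(-1, -1))) = -4748*(1 + ((2 + 5) - 1)) = -4748*(1 + (7 - 1)) = -4748*(1 + 6) = -4748*7 = -1187*28 = -33236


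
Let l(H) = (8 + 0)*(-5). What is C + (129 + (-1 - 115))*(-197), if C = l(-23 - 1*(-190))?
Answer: -2601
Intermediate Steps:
l(H) = -40 (l(H) = 8*(-5) = -40)
C = -40
C + (129 + (-1 - 115))*(-197) = -40 + (129 + (-1 - 115))*(-197) = -40 + (129 - 116)*(-197) = -40 + 13*(-197) = -40 - 2561 = -2601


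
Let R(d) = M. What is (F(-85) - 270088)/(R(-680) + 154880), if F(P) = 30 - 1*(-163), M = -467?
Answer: -4735/2709 ≈ -1.7479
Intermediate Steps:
R(d) = -467
F(P) = 193 (F(P) = 30 + 163 = 193)
(F(-85) - 270088)/(R(-680) + 154880) = (193 - 270088)/(-467 + 154880) = -269895/154413 = -269895*1/154413 = -4735/2709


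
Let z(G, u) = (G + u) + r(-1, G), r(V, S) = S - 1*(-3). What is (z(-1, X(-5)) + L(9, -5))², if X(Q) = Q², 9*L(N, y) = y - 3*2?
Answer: 49729/81 ≈ 613.94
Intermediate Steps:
r(V, S) = 3 + S (r(V, S) = S + 3 = 3 + S)
L(N, y) = -⅔ + y/9 (L(N, y) = (y - 3*2)/9 = (y - 6)/9 = (-6 + y)/9 = -⅔ + y/9)
z(G, u) = 3 + u + 2*G (z(G, u) = (G + u) + (3 + G) = 3 + u + 2*G)
(z(-1, X(-5)) + L(9, -5))² = ((3 + (-5)² + 2*(-1)) + (-⅔ + (⅑)*(-5)))² = ((3 + 25 - 2) + (-⅔ - 5/9))² = (26 - 11/9)² = (223/9)² = 49729/81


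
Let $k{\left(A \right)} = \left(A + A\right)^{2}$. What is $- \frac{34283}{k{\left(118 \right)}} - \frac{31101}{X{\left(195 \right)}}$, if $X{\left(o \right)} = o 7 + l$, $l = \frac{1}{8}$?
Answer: $- \frac{14232015011}{608256016} \approx -23.398$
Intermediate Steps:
$k{\left(A \right)} = 4 A^{2}$ ($k{\left(A \right)} = \left(2 A\right)^{2} = 4 A^{2}$)
$l = \frac{1}{8} \approx 0.125$
$X{\left(o \right)} = \frac{1}{8} + 7 o$ ($X{\left(o \right)} = o 7 + \frac{1}{8} = 7 o + \frac{1}{8} = \frac{1}{8} + 7 o$)
$- \frac{34283}{k{\left(118 \right)}} - \frac{31101}{X{\left(195 \right)}} = - \frac{34283}{4 \cdot 118^{2}} - \frac{31101}{\frac{1}{8} + 7 \cdot 195} = - \frac{34283}{4 \cdot 13924} - \frac{31101}{\frac{1}{8} + 1365} = - \frac{34283}{55696} - \frac{31101}{\frac{10921}{8}} = \left(-34283\right) \frac{1}{55696} - \frac{248808}{10921} = - \frac{34283}{55696} - \frac{248808}{10921} = - \frac{14232015011}{608256016}$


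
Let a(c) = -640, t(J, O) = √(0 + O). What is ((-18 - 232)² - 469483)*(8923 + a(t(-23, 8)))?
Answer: -3371040189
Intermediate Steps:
t(J, O) = √O
((-18 - 232)² - 469483)*(8923 + a(t(-23, 8))) = ((-18 - 232)² - 469483)*(8923 - 640) = ((-250)² - 469483)*8283 = (62500 - 469483)*8283 = -406983*8283 = -3371040189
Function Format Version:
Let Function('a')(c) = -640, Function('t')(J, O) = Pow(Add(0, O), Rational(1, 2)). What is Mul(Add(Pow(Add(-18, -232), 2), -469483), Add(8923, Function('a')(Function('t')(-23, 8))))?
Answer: -3371040189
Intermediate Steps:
Function('t')(J, O) = Pow(O, Rational(1, 2))
Mul(Add(Pow(Add(-18, -232), 2), -469483), Add(8923, Function('a')(Function('t')(-23, 8)))) = Mul(Add(Pow(Add(-18, -232), 2), -469483), Add(8923, -640)) = Mul(Add(Pow(-250, 2), -469483), 8283) = Mul(Add(62500, -469483), 8283) = Mul(-406983, 8283) = -3371040189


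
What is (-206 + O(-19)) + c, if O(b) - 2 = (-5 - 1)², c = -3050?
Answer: -3218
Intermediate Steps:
O(b) = 38 (O(b) = 2 + (-5 - 1)² = 2 + (-6)² = 2 + 36 = 38)
(-206 + O(-19)) + c = (-206 + 38) - 3050 = -168 - 3050 = -3218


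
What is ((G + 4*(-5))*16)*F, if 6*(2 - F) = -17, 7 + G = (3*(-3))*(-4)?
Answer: 696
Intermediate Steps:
G = 29 (G = -7 + (3*(-3))*(-4) = -7 - 9*(-4) = -7 + 36 = 29)
F = 29/6 (F = 2 - ⅙*(-17) = 2 + 17/6 = 29/6 ≈ 4.8333)
((G + 4*(-5))*16)*F = ((29 + 4*(-5))*16)*(29/6) = ((29 - 20)*16)*(29/6) = (9*16)*(29/6) = 144*(29/6) = 696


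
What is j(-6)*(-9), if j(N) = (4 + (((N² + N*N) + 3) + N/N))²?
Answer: -57600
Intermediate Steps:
j(N) = (8 + 2*N²)² (j(N) = (4 + (((N² + N²) + 3) + 1))² = (4 + ((2*N² + 3) + 1))² = (4 + ((3 + 2*N²) + 1))² = (4 + (4 + 2*N²))² = (8 + 2*N²)²)
j(-6)*(-9) = (4*(4 + (-6)²)²)*(-9) = (4*(4 + 36)²)*(-9) = (4*40²)*(-9) = (4*1600)*(-9) = 6400*(-9) = -57600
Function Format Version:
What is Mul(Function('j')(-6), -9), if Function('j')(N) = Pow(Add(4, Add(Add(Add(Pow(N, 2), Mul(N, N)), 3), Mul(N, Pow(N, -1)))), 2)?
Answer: -57600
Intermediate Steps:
Function('j')(N) = Pow(Add(8, Mul(2, Pow(N, 2))), 2) (Function('j')(N) = Pow(Add(4, Add(Add(Add(Pow(N, 2), Pow(N, 2)), 3), 1)), 2) = Pow(Add(4, Add(Add(Mul(2, Pow(N, 2)), 3), 1)), 2) = Pow(Add(4, Add(Add(3, Mul(2, Pow(N, 2))), 1)), 2) = Pow(Add(4, Add(4, Mul(2, Pow(N, 2)))), 2) = Pow(Add(8, Mul(2, Pow(N, 2))), 2))
Mul(Function('j')(-6), -9) = Mul(Mul(4, Pow(Add(4, Pow(-6, 2)), 2)), -9) = Mul(Mul(4, Pow(Add(4, 36), 2)), -9) = Mul(Mul(4, Pow(40, 2)), -9) = Mul(Mul(4, 1600), -9) = Mul(6400, -9) = -57600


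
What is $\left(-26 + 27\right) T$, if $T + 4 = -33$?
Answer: $-37$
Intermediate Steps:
$T = -37$ ($T = -4 - 33 = -37$)
$\left(-26 + 27\right) T = \left(-26 + 27\right) \left(-37\right) = 1 \left(-37\right) = -37$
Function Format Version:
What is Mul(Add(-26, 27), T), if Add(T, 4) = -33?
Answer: -37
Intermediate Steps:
T = -37 (T = Add(-4, -33) = -37)
Mul(Add(-26, 27), T) = Mul(Add(-26, 27), -37) = Mul(1, -37) = -37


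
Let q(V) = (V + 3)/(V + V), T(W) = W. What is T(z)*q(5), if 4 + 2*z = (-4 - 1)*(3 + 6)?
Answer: -98/5 ≈ -19.600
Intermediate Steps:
z = -49/2 (z = -2 + ((-4 - 1)*(3 + 6))/2 = -2 + (-5*9)/2 = -2 + (½)*(-45) = -2 - 45/2 = -49/2 ≈ -24.500)
q(V) = (3 + V)/(2*V) (q(V) = (3 + V)/((2*V)) = (3 + V)*(1/(2*V)) = (3 + V)/(2*V))
T(z)*q(5) = -49*(3 + 5)/(4*5) = -49*8/(4*5) = -49/2*⅘ = -98/5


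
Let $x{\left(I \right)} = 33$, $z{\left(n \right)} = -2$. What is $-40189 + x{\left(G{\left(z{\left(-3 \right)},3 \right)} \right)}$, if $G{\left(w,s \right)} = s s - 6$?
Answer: $-40156$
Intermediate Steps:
$G{\left(w,s \right)} = -6 + s^{2}$ ($G{\left(w,s \right)} = s^{2} - 6 = -6 + s^{2}$)
$-40189 + x{\left(G{\left(z{\left(-3 \right)},3 \right)} \right)} = -40189 + 33 = -40156$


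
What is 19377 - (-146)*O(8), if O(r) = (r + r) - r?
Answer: 20545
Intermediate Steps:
O(r) = r (O(r) = 2*r - r = r)
19377 - (-146)*O(8) = 19377 - (-146)*8 = 19377 - 1*(-1168) = 19377 + 1168 = 20545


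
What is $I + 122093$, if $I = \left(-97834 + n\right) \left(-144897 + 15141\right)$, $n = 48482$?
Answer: $6403840205$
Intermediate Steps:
$I = 6403718112$ ($I = \left(-97834 + 48482\right) \left(-144897 + 15141\right) = \left(-49352\right) \left(-129756\right) = 6403718112$)
$I + 122093 = 6403718112 + 122093 = 6403840205$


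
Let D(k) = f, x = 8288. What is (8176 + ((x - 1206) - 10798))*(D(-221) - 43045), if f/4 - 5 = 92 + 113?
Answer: -188234300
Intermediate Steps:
f = 840 (f = 20 + 4*(92 + 113) = 20 + 4*205 = 20 + 820 = 840)
D(k) = 840
(8176 + ((x - 1206) - 10798))*(D(-221) - 43045) = (8176 + ((8288 - 1206) - 10798))*(840 - 43045) = (8176 + (7082 - 10798))*(-42205) = (8176 - 3716)*(-42205) = 4460*(-42205) = -188234300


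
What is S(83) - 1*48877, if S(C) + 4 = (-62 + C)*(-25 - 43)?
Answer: -50309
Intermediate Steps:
S(C) = 4212 - 68*C (S(C) = -4 + (-62 + C)*(-25 - 43) = -4 + (-62 + C)*(-68) = -4 + (4216 - 68*C) = 4212 - 68*C)
S(83) - 1*48877 = (4212 - 68*83) - 1*48877 = (4212 - 5644) - 48877 = -1432 - 48877 = -50309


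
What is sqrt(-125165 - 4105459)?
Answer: 4*I*sqrt(264414) ≈ 2056.8*I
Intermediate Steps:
sqrt(-125165 - 4105459) = sqrt(-4230624) = 4*I*sqrt(264414)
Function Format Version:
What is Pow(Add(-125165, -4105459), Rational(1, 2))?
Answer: Mul(4, I, Pow(264414, Rational(1, 2))) ≈ Mul(2056.8, I)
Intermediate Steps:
Pow(Add(-125165, -4105459), Rational(1, 2)) = Pow(-4230624, Rational(1, 2)) = Mul(4, I, Pow(264414, Rational(1, 2)))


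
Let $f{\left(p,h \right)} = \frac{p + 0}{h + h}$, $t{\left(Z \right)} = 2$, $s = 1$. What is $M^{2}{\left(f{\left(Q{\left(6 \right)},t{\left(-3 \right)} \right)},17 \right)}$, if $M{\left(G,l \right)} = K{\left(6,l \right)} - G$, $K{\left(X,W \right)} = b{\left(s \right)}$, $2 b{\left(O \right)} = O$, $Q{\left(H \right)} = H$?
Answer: $1$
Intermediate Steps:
$b{\left(O \right)} = \frac{O}{2}$
$K{\left(X,W \right)} = \frac{1}{2}$ ($K{\left(X,W \right)} = \frac{1}{2} \cdot 1 = \frac{1}{2}$)
$f{\left(p,h \right)} = \frac{p}{2 h}$
$M{\left(G,l \right)} = \frac{1}{2} - G$
$M^{2}{\left(f{\left(Q{\left(6 \right)},t{\left(-3 \right)} \right)},17 \right)} = \left(\frac{1}{2} - \frac{1}{2} \cdot 6 \cdot \frac{1}{2}\right)^{2} = \left(\frac{1}{2} - \frac{3}{2}\right)^{2} = \left(-1\right)^{2} = 1$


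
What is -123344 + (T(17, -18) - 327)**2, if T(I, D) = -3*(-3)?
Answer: -22220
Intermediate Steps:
T(I, D) = 9
-123344 + (T(17, -18) - 327)**2 = -123344 + (9 - 327)**2 = -123344 + (-318)**2 = -123344 + 101124 = -22220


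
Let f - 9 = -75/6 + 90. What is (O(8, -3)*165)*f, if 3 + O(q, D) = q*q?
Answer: 1741245/2 ≈ 8.7062e+5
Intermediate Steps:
f = 173/2 (f = 9 + (-75/6 + 90) = 9 + (-75*⅙ + 90) = 9 + (-25/2 + 90) = 9 + 155/2 = 173/2 ≈ 86.500)
O(q, D) = -3 + q² (O(q, D) = -3 + q*q = -3 + q²)
(O(8, -3)*165)*f = ((-3 + 8²)*165)*(173/2) = ((-3 + 64)*165)*(173/2) = (61*165)*(173/2) = 10065*(173/2) = 1741245/2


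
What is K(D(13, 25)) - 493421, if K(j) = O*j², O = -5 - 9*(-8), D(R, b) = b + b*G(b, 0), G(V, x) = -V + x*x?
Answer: 23626579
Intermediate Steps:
G(V, x) = x² - V (G(V, x) = -V + x² = x² - V)
D(R, b) = b - b² (D(R, b) = b + b*(0² - b) = b + b*(0 - b) = b + b*(-b) = b - b²)
O = 67 (O = -5 + 72 = 67)
K(j) = 67*j²
K(D(13, 25)) - 493421 = 67*(25*(1 - 1*25))² - 493421 = 67*(25*(1 - 25))² - 493421 = 67*(25*(-24))² - 493421 = 67*(-600)² - 493421 = 67*360000 - 493421 = 24120000 - 493421 = 23626579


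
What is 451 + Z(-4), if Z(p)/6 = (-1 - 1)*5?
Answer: 391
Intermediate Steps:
Z(p) = -60 (Z(p) = 6*((-1 - 1)*5) = 6*(-2*5) = 6*(-10) = -60)
451 + Z(-4) = 451 - 60 = 391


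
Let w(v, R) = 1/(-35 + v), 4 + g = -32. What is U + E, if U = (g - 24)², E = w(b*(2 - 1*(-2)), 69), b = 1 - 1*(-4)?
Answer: 53999/15 ≈ 3599.9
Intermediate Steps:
g = -36 (g = -4 - 32 = -36)
b = 5 (b = 1 + 4 = 5)
E = -1/15 (E = 1/(-35 + 5*(2 - 1*(-2))) = 1/(-35 + 5*(2 + 2)) = 1/(-35 + 5*4) = 1/(-35 + 20) = 1/(-15) = -1/15 ≈ -0.066667)
U = 3600 (U = (-36 - 24)² = (-60)² = 3600)
U + E = 3600 - 1/15 = 53999/15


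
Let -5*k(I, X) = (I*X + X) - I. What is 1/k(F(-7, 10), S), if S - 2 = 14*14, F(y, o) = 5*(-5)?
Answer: 5/4727 ≈ 0.0010578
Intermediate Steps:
F(y, o) = -25
S = 198 (S = 2 + 14*14 = 2 + 196 = 198)
k(I, X) = -X/5 + I/5 - I*X/5 (k(I, X) = -((I*X + X) - I)/5 = -((X + I*X) - I)/5 = -(X - I + I*X)/5 = -X/5 + I/5 - I*X/5)
1/k(F(-7, 10), S) = 1/(-1/5*198 + (1/5)*(-25) - 1/5*(-25)*198) = 1/(-198/5 - 5 + 990) = 1/(4727/5) = 5/4727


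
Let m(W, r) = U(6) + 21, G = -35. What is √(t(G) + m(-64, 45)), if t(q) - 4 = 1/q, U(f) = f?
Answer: 2*√9485/35 ≈ 5.5652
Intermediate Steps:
m(W, r) = 27 (m(W, r) = 6 + 21 = 27)
t(q) = 4 + 1/q
√(t(G) + m(-64, 45)) = √((4 + 1/(-35)) + 27) = √((4 - 1/35) + 27) = √(139/35 + 27) = √(1084/35) = 2*√9485/35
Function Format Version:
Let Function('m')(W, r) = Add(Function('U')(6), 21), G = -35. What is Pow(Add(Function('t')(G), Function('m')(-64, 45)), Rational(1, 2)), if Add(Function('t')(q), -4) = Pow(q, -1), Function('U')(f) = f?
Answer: Mul(Rational(2, 35), Pow(9485, Rational(1, 2))) ≈ 5.5652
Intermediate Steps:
Function('m')(W, r) = 27 (Function('m')(W, r) = Add(6, 21) = 27)
Function('t')(q) = Add(4, Pow(q, -1))
Pow(Add(Function('t')(G), Function('m')(-64, 45)), Rational(1, 2)) = Pow(Add(Add(4, Pow(-35, -1)), 27), Rational(1, 2)) = Pow(Add(Add(4, Rational(-1, 35)), 27), Rational(1, 2)) = Pow(Add(Rational(139, 35), 27), Rational(1, 2)) = Pow(Rational(1084, 35), Rational(1, 2)) = Mul(Rational(2, 35), Pow(9485, Rational(1, 2)))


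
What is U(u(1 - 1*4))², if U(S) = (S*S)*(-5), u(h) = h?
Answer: 2025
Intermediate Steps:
U(S) = -5*S² (U(S) = S²*(-5) = -5*S²)
U(u(1 - 1*4))² = (-5*(1 - 1*4)²)² = (-5*(1 - 4)²)² = (-5*(-3)²)² = (-5*9)² = (-45)² = 2025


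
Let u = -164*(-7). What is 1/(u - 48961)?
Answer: -1/47813 ≈ -2.0915e-5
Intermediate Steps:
u = 1148 (u = -2*(-574) = 1148)
1/(u - 48961) = 1/(1148 - 48961) = 1/(-47813) = -1/47813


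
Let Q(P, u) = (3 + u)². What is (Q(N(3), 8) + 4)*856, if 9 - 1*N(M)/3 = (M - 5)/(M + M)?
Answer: 107000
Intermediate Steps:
N(M) = 27 - 3*(-5 + M)/(2*M) (N(M) = 27 - 3*(M - 5)/(M + M) = 27 - 3*(-5 + M)/(2*M))
(Q(N(3), 8) + 4)*856 = ((3 + 8)² + 4)*856 = (11² + 4)*856 = (121 + 4)*856 = 125*856 = 107000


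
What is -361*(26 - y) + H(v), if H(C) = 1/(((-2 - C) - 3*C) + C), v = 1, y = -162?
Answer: -339341/5 ≈ -67868.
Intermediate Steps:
H(C) = 1/(-2 - 3*C) (H(C) = 1/((-2 - 4*C) + C) = 1/(-2 - 3*C))
-361*(26 - y) + H(v) = -361*(26 - 1*(-162)) - 1/(2 + 3*1) = -361*(26 + 162) - 1/(2 + 3) = -361*188 - 1/5 = -67868 - 1*1/5 = -67868 - 1/5 = -339341/5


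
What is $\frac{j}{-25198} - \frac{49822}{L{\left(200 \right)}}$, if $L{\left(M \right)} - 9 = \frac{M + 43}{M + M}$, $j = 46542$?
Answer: $- \frac{251172381653}{48417957} \approx -5187.6$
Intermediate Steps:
$L{\left(M \right)} = 9 + \frac{43 + M}{2 M}$ ($L{\left(M \right)} = 9 + \frac{M + 43}{M + M} = 9 + \frac{43 + M}{2 M}$)
$\frac{j}{-25198} - \frac{49822}{L{\left(200 \right)}} = \frac{46542}{-25198} - \frac{49822}{\frac{1}{2} \cdot \frac{1}{200} \left(43 + 19 \cdot 200\right)} = 46542 \left(- \frac{1}{25198}\right) - \frac{49822}{\frac{1}{2} \cdot \frac{1}{200} \left(43 + 3800\right)} = - \frac{23271}{12599} - \frac{49822}{\frac{1}{2} \cdot \frac{1}{200} \cdot 3843} = - \frac{23271}{12599} - \frac{49822}{\frac{3843}{400}} = - \frac{23271}{12599} - \frac{19928800}{3843} = - \frac{251172381653}{48417957}$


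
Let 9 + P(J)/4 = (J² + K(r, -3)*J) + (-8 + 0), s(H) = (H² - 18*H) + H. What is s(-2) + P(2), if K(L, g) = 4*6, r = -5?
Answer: 178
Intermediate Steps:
K(L, g) = 24
s(H) = H² - 17*H
P(J) = -68 + 4*J² + 96*J (P(J) = -36 + 4*((J² + 24*J) + (-8 + 0)) = -36 + 4*((J² + 24*J) - 8) = -36 + 4*(-8 + J² + 24*J) = -36 + (-32 + 4*J² + 96*J) = -68 + 4*J² + 96*J)
s(-2) + P(2) = -2*(-17 - 2) + (-68 + 4*2² + 96*2) = -2*(-19) + (-68 + 4*4 + 192) = 38 + (-68 + 16 + 192) = 38 + 140 = 178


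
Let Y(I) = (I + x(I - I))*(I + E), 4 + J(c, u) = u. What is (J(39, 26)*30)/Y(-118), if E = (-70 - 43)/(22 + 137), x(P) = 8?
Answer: 954/18875 ≈ 0.050543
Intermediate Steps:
J(c, u) = -4 + u
E = -113/159 ≈ -0.71069
Y(I) = (8 + I)*(-113/159 + I) (Y(I) = (I + 8)*(I - 113/159) = (8 + I)*(-113/159 + I))
(J(39, 26)*30)/Y(-118) = ((-4 + 26)*30)/(-904/159 + (-118)² + (1159/159)*(-118)) = (22*30)/(-904/159 + 13924 - 136762/159) = 660/(2076250/159) = 660*(159/2076250) = 954/18875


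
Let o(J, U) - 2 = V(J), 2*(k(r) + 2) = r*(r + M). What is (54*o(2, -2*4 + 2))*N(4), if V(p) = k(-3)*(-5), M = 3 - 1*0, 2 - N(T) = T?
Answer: -1296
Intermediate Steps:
N(T) = 2 - T
M = 3 (M = 3 + 0 = 3)
k(r) = -2 + r*(3 + r)/2 (k(r) = -2 + (r*(r + 3))/2 = -2 + (r*(3 + r))/2 = -2 + r*(3 + r)/2)
V(p) = 10 (V(p) = (-2 + (½)*(-3)² + (3/2)*(-3))*(-5) = (-2 + (½)*9 - 9/2)*(-5) = (-2 + 9/2 - 9/2)*(-5) = -2*(-5) = 10)
o(J, U) = 12 (o(J, U) = 2 + 10 = 12)
(54*o(2, -2*4 + 2))*N(4) = (54*12)*(2 - 1*4) = 648*(2 - 4) = 648*(-2) = -1296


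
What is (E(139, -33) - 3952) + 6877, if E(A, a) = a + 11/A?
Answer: 401999/139 ≈ 2892.1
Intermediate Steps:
(E(139, -33) - 3952) + 6877 = ((-33 + 11/139) - 3952) + 6877 = (-4576/139 - 3952) + 6877 = -553904/139 + 6877 = 401999/139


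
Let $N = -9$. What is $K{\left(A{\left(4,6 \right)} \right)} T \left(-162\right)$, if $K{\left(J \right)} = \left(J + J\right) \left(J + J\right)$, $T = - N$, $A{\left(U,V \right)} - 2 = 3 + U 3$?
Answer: $-1685448$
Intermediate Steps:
$A{\left(U,V \right)} = 5 + 3 U$ ($A{\left(U,V \right)} = 2 + \left(3 + U 3\right) = 2 + \left(3 + 3 U\right) = 5 + 3 U$)
$T = 9$ ($T = \left(-1\right) \left(-9\right) = 9$)
$K{\left(J \right)} = 4 J^{2}$ ($K{\left(J \right)} = 2 J 2 J = 4 J^{2}$)
$K{\left(A{\left(4,6 \right)} \right)} T \left(-162\right) = 4 \left(5 + 3 \cdot 4\right)^{2} \cdot 9 \left(-162\right) = 4 \left(5 + 12\right)^{2} \cdot 9 \left(-162\right) = 4 \cdot 17^{2} \cdot 9 \left(-162\right) = 4 \cdot 289 \cdot 9 \left(-162\right) = 1156 \cdot 9 \left(-162\right) = 10404 \left(-162\right) = -1685448$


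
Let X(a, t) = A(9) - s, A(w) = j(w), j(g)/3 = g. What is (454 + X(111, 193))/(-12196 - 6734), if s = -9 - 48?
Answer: -269/9465 ≈ -0.028421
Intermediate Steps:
j(g) = 3*g
s = -57
A(w) = 3*w
X(a, t) = 84 (X(a, t) = 3*9 - 1*(-57) = 27 + 57 = 84)
(454 + X(111, 193))/(-12196 - 6734) = (454 + 84)/(-12196 - 6734) = 538/(-18930) = 538*(-1/18930) = -269/9465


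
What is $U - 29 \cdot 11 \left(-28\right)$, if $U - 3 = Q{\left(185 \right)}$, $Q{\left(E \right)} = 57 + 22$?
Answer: $9014$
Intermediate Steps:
$Q{\left(E \right)} = 79$
$U = 82$ ($U = 3 + 79 = 82$)
$U - 29 \cdot 11 \left(-28\right) = 82 - 29 \cdot 11 \left(-28\right) = 82 - 319 \left(-28\right) = 82 - -8932 = 82 + 8932 = 9014$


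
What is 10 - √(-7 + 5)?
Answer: 10 - I*√2 ≈ 10.0 - 1.4142*I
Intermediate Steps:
10 - √(-7 + 5) = 10 - √(-2) = 10 - I*√2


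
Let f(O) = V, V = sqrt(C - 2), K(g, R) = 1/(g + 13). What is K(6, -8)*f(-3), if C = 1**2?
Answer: I/19 ≈ 0.052632*I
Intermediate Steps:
C = 1
K(g, R) = 1/(13 + g)
V = I (V = sqrt(1 - 2) = sqrt(-1) = I ≈ 1.0*I)
f(O) = I
K(6, -8)*f(-3) = I/(13 + 6) = I/19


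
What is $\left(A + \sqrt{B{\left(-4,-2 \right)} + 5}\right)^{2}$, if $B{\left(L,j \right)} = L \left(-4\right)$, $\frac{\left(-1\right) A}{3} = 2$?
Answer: $\left(6 - \sqrt{21}\right)^{2} \approx 2.0091$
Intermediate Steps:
$A = -6$ ($A = \left(-3\right) 2 = -6$)
$B{\left(L,j \right)} = - 4 L$
$\left(A + \sqrt{B{\left(-4,-2 \right)} + 5}\right)^{2} = \left(-6 + \sqrt{\left(-4\right) \left(-4\right) + 5}\right)^{2} = \left(-6 + \sqrt{16 + 5}\right)^{2} = \left(-6 + \sqrt{21}\right)^{2}$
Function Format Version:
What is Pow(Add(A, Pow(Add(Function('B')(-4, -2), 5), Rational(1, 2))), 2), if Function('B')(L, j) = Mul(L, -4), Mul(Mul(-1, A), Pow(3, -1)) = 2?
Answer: Pow(Add(6, Mul(-1, Pow(21, Rational(1, 2)))), 2) ≈ 2.0091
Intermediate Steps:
A = -6 (A = Mul(-3, 2) = -6)
Function('B')(L, j) = Mul(-4, L)
Pow(Add(A, Pow(Add(Function('B')(-4, -2), 5), Rational(1, 2))), 2) = Pow(Add(-6, Pow(Add(Mul(-4, -4), 5), Rational(1, 2))), 2) = Pow(Add(-6, Pow(Add(16, 5), Rational(1, 2))), 2) = Pow(Add(-6, Pow(21, Rational(1, 2))), 2)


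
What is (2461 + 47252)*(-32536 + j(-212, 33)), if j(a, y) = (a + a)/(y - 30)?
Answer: -1624488272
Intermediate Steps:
j(a, y) = 2*a/(-30 + y) (j(a, y) = (2*a)/(-30 + y) = 2*a/(-30 + y))
(2461 + 47252)*(-32536 + j(-212, 33)) = (2461 + 47252)*(-32536 + 2*(-212)/(-30 + 33)) = 49713*(-32536 + 2*(-212)/3) = 49713*(-32536 + 2*(-212)*(⅓)) = 49713*(-32536 - 424/3) = 49713*(-98032/3) = -1624488272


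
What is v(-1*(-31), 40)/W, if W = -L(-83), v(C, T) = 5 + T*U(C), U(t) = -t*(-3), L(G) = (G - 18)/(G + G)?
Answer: -618350/101 ≈ -6122.3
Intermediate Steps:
L(G) = (-18 + G)/(2*G) (L(G) = (-18 + G)/((2*G)) = (-18 + G)*(1/(2*G)) = (-18 + G)/(2*G))
U(t) = 3*t
v(C, T) = 5 + 3*C*T (v(C, T) = 5 + T*(3*C) = 5 + 3*C*T)
W = -101/166 (W = -(-18 - 83)/(2*(-83)) = -(-1)*(-101)/(2*83) = -1*101/166 = -101/166 ≈ -0.60843)
v(-1*(-31), 40)/W = (5 + 3*(-1*(-31))*40)/(-101/166) = (5 + 3*31*40)*(-166/101) = (5 + 3720)*(-166/101) = 3725*(-166/101) = -618350/101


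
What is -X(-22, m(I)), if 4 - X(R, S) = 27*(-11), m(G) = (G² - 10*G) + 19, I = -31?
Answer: -301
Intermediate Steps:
m(G) = 19 + G² - 10*G
X(R, S) = 301 (X(R, S) = 4 - 27*(-11) = 4 - 1*(-297) = 4 + 297 = 301)
-X(-22, m(I)) = -1*301 = -301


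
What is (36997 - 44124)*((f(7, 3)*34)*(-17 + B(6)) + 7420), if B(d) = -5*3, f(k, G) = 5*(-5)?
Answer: -246736740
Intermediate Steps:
f(k, G) = -25
B(d) = -15
(36997 - 44124)*((f(7, 3)*34)*(-17 + B(6)) + 7420) = (36997 - 44124)*((-25*34)*(-17 - 15) + 7420) = -7127*(-850*(-32) + 7420) = -7127*(27200 + 7420) = -7127*34620 = -246736740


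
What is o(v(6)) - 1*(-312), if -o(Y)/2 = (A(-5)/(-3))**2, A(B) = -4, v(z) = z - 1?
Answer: 2776/9 ≈ 308.44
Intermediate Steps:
v(z) = -1 + z
o(Y) = -32/9 (o(Y) = -2*(-4/(-3))**2 = -2*(-4*(-1/3))**2 = -2*(4/3)**2 = -2*16/9 = -32/9)
o(v(6)) - 1*(-312) = -32/9 - 1*(-312) = -32/9 + 312 = 2776/9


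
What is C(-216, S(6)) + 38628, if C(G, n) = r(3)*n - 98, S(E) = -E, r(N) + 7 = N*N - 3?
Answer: 38536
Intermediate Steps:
r(N) = -10 + N² (r(N) = -7 + (N*N - 3) = -7 + (N² - 3) = -7 + (-3 + N²) = -10 + N²)
C(G, n) = -98 - n (C(G, n) = (-10 + 3²)*n - 98 = (-10 + 9)*n - 98 = -n - 98 = -98 - n)
C(-216, S(6)) + 38628 = (-98 - (-1)*6) + 38628 = (-98 - 1*(-6)) + 38628 = (-98 + 6) + 38628 = -92 + 38628 = 38536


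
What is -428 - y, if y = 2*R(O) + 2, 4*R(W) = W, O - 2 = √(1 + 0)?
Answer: -863/2 ≈ -431.50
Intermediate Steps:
O = 3 (O = 2 + √(1 + 0) = 2 + √1 = 2 + 1 = 3)
R(W) = W/4
y = 7/2 (y = 2*((¼)*3) + 2 = 2*(¾) + 2 = 3/2 + 2 = 7/2 ≈ 3.5000)
-428 - y = -428 - 1*7/2 = -428 - 7/2 = -863/2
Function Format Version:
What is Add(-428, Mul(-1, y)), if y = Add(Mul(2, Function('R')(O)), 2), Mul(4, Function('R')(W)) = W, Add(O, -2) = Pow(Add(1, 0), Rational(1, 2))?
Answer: Rational(-863, 2) ≈ -431.50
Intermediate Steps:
O = 3 (O = Add(2, Pow(Add(1, 0), Rational(1, 2))) = Add(2, Pow(1, Rational(1, 2))) = Add(2, 1) = 3)
Function('R')(W) = Mul(Rational(1, 4), W)
y = Rational(7, 2) (y = Add(Mul(2, Mul(Rational(1, 4), 3)), 2) = Add(Mul(2, Rational(3, 4)), 2) = Add(Rational(3, 2), 2) = Rational(7, 2) ≈ 3.5000)
Add(-428, Mul(-1, y)) = Add(-428, Mul(-1, Rational(7, 2))) = Add(-428, Rational(-7, 2)) = Rational(-863, 2)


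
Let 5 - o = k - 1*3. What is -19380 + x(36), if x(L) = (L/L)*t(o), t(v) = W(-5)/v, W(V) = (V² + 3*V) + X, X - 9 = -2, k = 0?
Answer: -155023/8 ≈ -19378.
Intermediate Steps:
X = 7 (X = 9 - 2 = 7)
o = 8 (o = 5 - (0 - 1*3) = 5 - (0 - 3) = 5 - 1*(-3) = 5 + 3 = 8)
W(V) = 7 + V² + 3*V (W(V) = (V² + 3*V) + 7 = 7 + V² + 3*V)
t(v) = 17/v (t(v) = (7 + (-5)² + 3*(-5))/v = (7 + 25 - 15)/v = 17/v)
x(L) = 17/8 (x(L) = (L/L)*(17/8) = 1*(17*(⅛)) = 1*(17/8) = 17/8)
-19380 + x(36) = -19380 + 17/8 = -155023/8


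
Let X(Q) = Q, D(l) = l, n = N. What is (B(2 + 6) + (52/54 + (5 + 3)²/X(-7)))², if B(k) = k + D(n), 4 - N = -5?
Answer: 2778889/35721 ≈ 77.794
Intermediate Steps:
N = 9 (N = 4 - 1*(-5) = 4 + 5 = 9)
n = 9
B(k) = 9 + k (B(k) = k + 9 = 9 + k)
(B(2 + 6) + (52/54 + (5 + 3)²/X(-7)))² = ((9 + (2 + 6)) + (52/54 + (5 + 3)²/(-7)))² = ((9 + 8) + (52*(1/54) + 8²*(-⅐)))² = (17 + (26/27 + 64*(-⅐)))² = (17 + (26/27 - 64/7))² = (17 - 1546/189)² = (1667/189)² = 2778889/35721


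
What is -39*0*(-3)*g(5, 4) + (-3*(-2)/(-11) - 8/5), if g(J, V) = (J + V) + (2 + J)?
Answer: -118/55 ≈ -2.1455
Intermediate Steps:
g(J, V) = 2 + V + 2*J
-39*0*(-3)*g(5, 4) + (-3*(-2)/(-11) - 8/5) = -39*0*(-3)*(2 + 4 + 2*5) + (-3*(-2)/(-11) - 8/5) = -0*(2 + 4 + 10) + (6*(-1/11) - 8*⅕) = -0*16 + (-6/11 - 8/5) = -39*0 - 118/55 = 0 - 118/55 = -118/55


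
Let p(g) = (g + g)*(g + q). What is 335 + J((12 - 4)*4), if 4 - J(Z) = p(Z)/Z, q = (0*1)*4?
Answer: 275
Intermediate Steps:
q = 0 (q = 0*4 = 0)
p(g) = 2*g² (p(g) = (g + g)*(g + 0) = (2*g)*g = 2*g²)
J(Z) = 4 - 2*Z (J(Z) = 4 - 2*Z²/Z = 4 - 2*Z)
335 + J((12 - 4)*4) = 335 + (4 - 2*(12 - 4)*4) = 335 + (4 - 16*4) = 335 + (4 - 2*32) = 335 + (4 - 64) = 335 - 60 = 275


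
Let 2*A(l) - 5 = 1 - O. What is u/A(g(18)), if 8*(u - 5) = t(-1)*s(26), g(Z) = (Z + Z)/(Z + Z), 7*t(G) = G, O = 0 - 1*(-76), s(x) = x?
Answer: -127/980 ≈ -0.12959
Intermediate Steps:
O = 76 (O = 0 + 76 = 76)
t(G) = G/7
g(Z) = 1 (g(Z) = (2*Z)/((2*Z)) = (2*Z)*(1/(2*Z)) = 1)
A(l) = -35 (A(l) = 5/2 + (1 - 1*76)/2 = 5/2 + (1 - 76)/2 = 5/2 + (½)*(-75) = 5/2 - 75/2 = -35)
u = 127/28 (u = 5 + (((⅐)*(-1))*26)/8 = 5 + (-⅐*26)/8 = 5 + (⅛)*(-26/7) = 5 - 13/28 = 127/28 ≈ 4.5357)
u/A(g(18)) = (127/28)/(-35) = (127/28)*(-1/35) = -127/980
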